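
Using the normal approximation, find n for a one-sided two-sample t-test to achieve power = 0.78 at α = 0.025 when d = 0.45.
n = 74 per group

Sample size formula (two-sample t-test, normal approximation):
n = 2 · ((z_α + z_β) / d)²

z_α = 1.960 (for α = 0.025, one-sided)
z_β = 0.772 (for power = 0.78)
d = 0.45

n = 2 · ((1.960 + 0.772) / 0.45)²
n = 2 · (6.071)²
n ≈ 73.71
Round up to the next whole number: n = 74 per group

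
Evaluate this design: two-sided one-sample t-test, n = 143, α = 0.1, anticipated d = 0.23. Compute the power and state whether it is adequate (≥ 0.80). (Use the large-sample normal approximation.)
Power ≈ 0.87; the study is adequately powered (power ≥ 0.80)

Power calculation (one-sample t-test, normal approximation):
z_β = d · √n - z_{α/2}
z_β = 0.23 · √143 - 1.645
z_β = 0.23 · 11.958 - 1.645
z_β = 1.106

Power = Φ(z_β) = Φ(1.106) ≈ 0.866

Effect size d = 0.23 is small by Cohen's convention (0.2/0.5/0.8).

Threshold: power ≥ 0.80 is conventionally adequate.
Power ≈ 0.87 → the study is adequately powered (power ≥ 0.80).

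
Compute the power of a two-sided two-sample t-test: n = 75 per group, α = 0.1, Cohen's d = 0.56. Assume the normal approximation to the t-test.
Power ≈ 0.96

Power calculation (two-sample t-test, normal approximation):
z_β = d · √(n/2) - z_{α/2}
z_β = 0.56 · √(75/2) - 1.645
z_β = 0.56 · 6.124 - 1.645
z_β = 1.784

Power = Φ(z_β) = Φ(1.784) ≈ 0.963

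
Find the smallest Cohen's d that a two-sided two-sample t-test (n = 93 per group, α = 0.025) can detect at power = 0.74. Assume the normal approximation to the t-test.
d ≈ 0.42

Minimum detectable effect (two-sample t-test, normal approximation):
d = (z_{α/2} + z_β) / √(n/2)
d = (2.241 + 0.643) / √(93/2)
d = 2.885 / 6.819
d ≈ 0.42

By Cohen's convention (0.2 small / 0.5 medium / 0.8 large): small effect.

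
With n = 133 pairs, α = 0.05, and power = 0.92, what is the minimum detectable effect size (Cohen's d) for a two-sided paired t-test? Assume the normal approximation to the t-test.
d ≈ 0.29

Minimum detectable effect (paired t-test, normal approximation):
d = (z_{α/2} + z_β) / √n
d = (1.960 + 1.405) / √133
d = 3.365 / 11.533
d ≈ 0.29

By Cohen's convention (0.2 small / 0.5 medium / 0.8 large): small effect.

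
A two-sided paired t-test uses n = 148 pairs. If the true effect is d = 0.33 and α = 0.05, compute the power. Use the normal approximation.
Power ≈ 0.98

Power calculation (paired t-test, normal approximation):
z_β = d · √n - z_{α/2}
z_β = 0.33 · √148 - 1.960
z_β = 0.33 · 12.166 - 1.960
z_β = 2.055

Power = Φ(z_β) = Φ(2.055) ≈ 0.980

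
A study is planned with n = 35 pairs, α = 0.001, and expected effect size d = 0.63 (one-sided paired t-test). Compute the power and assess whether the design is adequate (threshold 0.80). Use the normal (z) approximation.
Power ≈ 0.74; the study is underpowered (power < 0.80)

Power calculation (paired t-test, normal approximation):
z_β = d · √n - z_α
z_β = 0.63 · √35 - 3.090
z_β = 0.63 · 5.916 - 3.090
z_β = 0.637

Power = Φ(z_β) = Φ(0.637) ≈ 0.738

Effect size d = 0.63 is medium by Cohen's convention (0.2/0.5/0.8).

Threshold: power ≥ 0.80 is conventionally adequate.
Power ≈ 0.74 → the study is underpowered (power < 0.80).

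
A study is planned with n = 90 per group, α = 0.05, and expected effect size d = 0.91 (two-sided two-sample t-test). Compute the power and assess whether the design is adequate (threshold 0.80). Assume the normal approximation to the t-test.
Power ≈ 1.00; the study is adequately powered (power ≥ 0.80)

Power calculation (two-sample t-test, normal approximation):
z_β = d · √(n/2) - z_{α/2}
z_β = 0.91 · √(90/2) - 1.960
z_β = 0.91 · 6.708 - 1.960
z_β = 4.145

Power = Φ(z_β) = Φ(4.145) ≈ 1.000

Effect size d = 0.91 is large by Cohen's convention (0.2/0.5/0.8).

Threshold: power ≥ 0.80 is conventionally adequate.
Power ≈ 1.00 → the study is adequately powered (power ≥ 0.80).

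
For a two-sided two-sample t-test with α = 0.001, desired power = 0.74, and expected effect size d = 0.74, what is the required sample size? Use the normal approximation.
n = 57 per group

Sample size formula (two-sample t-test, normal approximation):
n = 2 · ((z_{α/2} + z_β) / d)²

z_{α/2} = 3.291 (for α = 0.001, two-sided)
z_β = 0.643 (for power = 0.74)
d = 0.74

n = 2 · ((3.291 + 0.643) / 0.74)²
n = 2 · (5.316)²
n ≈ 56.52
Round up to the next whole number: n = 57 per group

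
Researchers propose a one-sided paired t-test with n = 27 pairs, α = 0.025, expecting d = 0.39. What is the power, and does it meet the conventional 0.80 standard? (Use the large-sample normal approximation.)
Power ≈ 0.53; the study is underpowered (power < 0.80)

Power calculation (paired t-test, normal approximation):
z_β = d · √n - z_α
z_β = 0.39 · √27 - 1.960
z_β = 0.39 · 5.196 - 1.960
z_β = 0.067

Power = Φ(z_β) = Φ(0.067) ≈ 0.527

Effect size d = 0.39 is small by Cohen's convention (0.2/0.5/0.8).

Threshold: power ≥ 0.80 is conventionally adequate.
Power ≈ 0.53 → the study is underpowered (power < 0.80).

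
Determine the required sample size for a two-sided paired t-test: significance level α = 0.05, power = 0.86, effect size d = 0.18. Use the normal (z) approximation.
n = 286 pairs

Sample size formula (paired t-test, normal approximation):
n = ((z_{α/2} + z_β) / d)²

z_{α/2} = 1.960 (for α = 0.05, two-sided)
z_β = 1.080 (for power = 0.86)
d = 0.18

n = ((1.960 + 1.080) / 0.18)²
n = (16.889)²
n ≈ 285.24
Round up to the next whole number: n = 286 pairs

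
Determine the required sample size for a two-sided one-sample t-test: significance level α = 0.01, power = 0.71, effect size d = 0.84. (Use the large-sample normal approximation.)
n = 14

Sample size formula (one-sample t-test, normal approximation):
n = ((z_{α/2} + z_β) / d)²

z_{α/2} = 2.576 (for α = 0.01, two-sided)
z_β = 0.553 (for power = 0.71)
d = 0.84

n = ((2.576 + 0.553) / 0.84)²
n = (3.725)²
n ≈ 13.88
Round up to the next whole number: n = 14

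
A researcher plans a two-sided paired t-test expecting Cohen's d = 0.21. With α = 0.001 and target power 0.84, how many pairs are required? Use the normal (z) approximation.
n = 417 pairs

Sample size formula (paired t-test, normal approximation):
n = ((z_{α/2} + z_β) / d)²

z_{α/2} = 3.291 (for α = 0.001, two-sided)
z_β = 0.994 (for power = 0.84)
d = 0.21

n = ((3.291 + 0.994) / 0.21)²
n = (20.405)²
n ≈ 416.36
Round up to the next whole number: n = 417 pairs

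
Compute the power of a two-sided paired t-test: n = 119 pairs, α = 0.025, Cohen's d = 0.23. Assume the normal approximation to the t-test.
Power ≈ 0.61

Power calculation (paired t-test, normal approximation):
z_β = d · √n - z_{α/2}
z_β = 0.23 · √119 - 2.241
z_β = 0.23 · 10.909 - 2.241
z_β = 0.268

Power = Φ(z_β) = Φ(0.268) ≈ 0.605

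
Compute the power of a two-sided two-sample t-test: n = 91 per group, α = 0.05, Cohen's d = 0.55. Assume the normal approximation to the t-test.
Power ≈ 0.96

Power calculation (two-sample t-test, normal approximation):
z_β = d · √(n/2) - z_{α/2}
z_β = 0.55 · √(91/2) - 1.960
z_β = 0.55 · 6.745 - 1.960
z_β = 1.750

Power = Φ(z_β) = Φ(1.750) ≈ 0.960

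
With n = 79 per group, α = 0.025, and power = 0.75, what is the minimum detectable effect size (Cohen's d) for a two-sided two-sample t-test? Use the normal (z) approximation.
d ≈ 0.46

Minimum detectable effect (two-sample t-test, normal approximation):
d = (z_{α/2} + z_β) / √(n/2)
d = (2.241 + 0.674) / √(79/2)
d = 2.916 / 6.285
d ≈ 0.46

By Cohen's convention (0.2 small / 0.5 medium / 0.8 large): small effect.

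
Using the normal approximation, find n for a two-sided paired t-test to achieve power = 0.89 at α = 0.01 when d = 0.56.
n = 47 pairs

Sample size formula (paired t-test, normal approximation):
n = ((z_{α/2} + z_β) / d)²

z_{α/2} = 2.576 (for α = 0.01, two-sided)
z_β = 1.227 (for power = 0.89)
d = 0.56

n = ((2.576 + 1.227) / 0.56)²
n = (6.791)²
n ≈ 46.12
Round up to the next whole number: n = 47 pairs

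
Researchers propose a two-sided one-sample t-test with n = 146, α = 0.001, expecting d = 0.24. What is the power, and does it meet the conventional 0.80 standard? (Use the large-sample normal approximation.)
Power ≈ 0.35; the study is underpowered (power < 0.80)

Power calculation (one-sample t-test, normal approximation):
z_β = d · √n - z_{α/2}
z_β = 0.24 · √146 - 3.291
z_β = 0.24 · 12.083 - 3.291
z_β = -0.391

Power = Φ(z_β) = Φ(-0.391) ≈ 0.348

Effect size d = 0.24 is small by Cohen's convention (0.2/0.5/0.8).

Threshold: power ≥ 0.80 is conventionally adequate.
Power ≈ 0.35 → the study is underpowered (power < 0.80).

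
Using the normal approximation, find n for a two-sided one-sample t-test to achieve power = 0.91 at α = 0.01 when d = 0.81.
n = 24

Sample size formula (one-sample t-test, normal approximation):
n = ((z_{α/2} + z_β) / d)²

z_{α/2} = 2.576 (for α = 0.01, two-sided)
z_β = 1.341 (for power = 0.91)
d = 0.81

n = ((2.576 + 1.341) / 0.81)²
n = (4.836)²
n ≈ 23.39
Round up to the next whole number: n = 24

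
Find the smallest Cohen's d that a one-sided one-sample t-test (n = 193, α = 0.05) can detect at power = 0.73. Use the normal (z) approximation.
d ≈ 0.16

Minimum detectable effect (one-sample t-test, normal approximation):
d = (z_α + z_β) / √n
d = (1.645 + 0.613) / √193
d = 2.258 / 13.892
d ≈ 0.16

By Cohen's convention (0.2 small / 0.5 medium / 0.8 large): very small effect.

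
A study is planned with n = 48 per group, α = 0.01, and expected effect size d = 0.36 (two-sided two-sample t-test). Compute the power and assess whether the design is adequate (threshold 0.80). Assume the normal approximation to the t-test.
Power ≈ 0.21; the study is underpowered (power < 0.80)

Power calculation (two-sample t-test, normal approximation):
z_β = d · √(n/2) - z_{α/2}
z_β = 0.36 · √(48/2) - 2.576
z_β = 0.36 · 4.899 - 2.576
z_β = -0.812

Power = Φ(z_β) = Φ(-0.812) ≈ 0.208

Effect size d = 0.36 is small by Cohen's convention (0.2/0.5/0.8).

Threshold: power ≥ 0.80 is conventionally adequate.
Power ≈ 0.21 → the study is underpowered (power < 0.80).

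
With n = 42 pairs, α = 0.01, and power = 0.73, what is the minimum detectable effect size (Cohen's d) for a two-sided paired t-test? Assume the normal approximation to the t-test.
d ≈ 0.49

Minimum detectable effect (paired t-test, normal approximation):
d = (z_{α/2} + z_β) / √n
d = (2.576 + 0.613) / √42
d = 3.189 / 6.481
d ≈ 0.49

By Cohen's convention (0.2 small / 0.5 medium / 0.8 large): small effect.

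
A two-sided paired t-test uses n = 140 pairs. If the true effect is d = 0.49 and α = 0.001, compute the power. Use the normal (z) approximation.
Power ≈ 0.99

Power calculation (paired t-test, normal approximation):
z_β = d · √n - z_{α/2}
z_β = 0.49 · √140 - 3.291
z_β = 0.49 · 11.832 - 3.291
z_β = 2.507

Power = Φ(z_β) = Φ(2.507) ≈ 0.994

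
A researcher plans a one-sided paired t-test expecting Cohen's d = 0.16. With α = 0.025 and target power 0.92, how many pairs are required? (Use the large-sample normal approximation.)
n = 443 pairs

Sample size formula (paired t-test, normal approximation):
n = ((z_α + z_β) / d)²

z_α = 1.960 (for α = 0.025, one-sided)
z_β = 1.405 (for power = 0.92)
d = 0.16

n = ((1.960 + 1.405) / 0.16)²
n = (21.031)²
n ≈ 442.30
Round up to the next whole number: n = 443 pairs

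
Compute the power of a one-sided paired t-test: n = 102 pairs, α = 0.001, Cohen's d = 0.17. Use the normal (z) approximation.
Power ≈ 0.08

Power calculation (paired t-test, normal approximation):
z_β = d · √n - z_α
z_β = 0.17 · √102 - 3.090
z_β = 0.17 · 10.100 - 3.090
z_β = -1.373

Power = Φ(z_β) = Φ(-1.373) ≈ 0.085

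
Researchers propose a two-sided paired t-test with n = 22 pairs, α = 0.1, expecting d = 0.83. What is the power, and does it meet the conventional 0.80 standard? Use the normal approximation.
Power ≈ 0.99; the study is adequately powered (power ≥ 0.80)

Power calculation (paired t-test, normal approximation):
z_β = d · √n - z_{α/2}
z_β = 0.83 · √22 - 1.645
z_β = 0.83 · 4.690 - 1.645
z_β = 2.248

Power = Φ(z_β) = Φ(2.248) ≈ 0.988

Effect size d = 0.83 is large by Cohen's convention (0.2/0.5/0.8).

Threshold: power ≥ 0.80 is conventionally adequate.
Power ≈ 0.99 → the study is adequately powered (power ≥ 0.80).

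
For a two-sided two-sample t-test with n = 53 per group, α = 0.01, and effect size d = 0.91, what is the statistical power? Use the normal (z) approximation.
Power ≈ 0.98

Power calculation (two-sample t-test, normal approximation):
z_β = d · √(n/2) - z_{α/2}
z_β = 0.91 · √(53/2) - 2.576
z_β = 0.91 · 5.148 - 2.576
z_β = 2.109

Power = Φ(z_β) = Φ(2.109) ≈ 0.983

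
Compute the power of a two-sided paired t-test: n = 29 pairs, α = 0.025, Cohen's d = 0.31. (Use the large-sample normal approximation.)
Power ≈ 0.28

Power calculation (paired t-test, normal approximation):
z_β = d · √n - z_{α/2}
z_β = 0.31 · √29 - 2.241
z_β = 0.31 · 5.385 - 2.241
z_β = -0.572

Power = Φ(z_β) = Φ(-0.572) ≈ 0.284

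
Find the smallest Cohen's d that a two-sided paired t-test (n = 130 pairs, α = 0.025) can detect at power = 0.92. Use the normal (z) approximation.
d ≈ 0.32

Minimum detectable effect (paired t-test, normal approximation):
d = (z_{α/2} + z_β) / √n
d = (2.241 + 1.405) / √130
d = 3.646 / 11.402
d ≈ 0.32

By Cohen's convention (0.2 small / 0.5 medium / 0.8 large): small effect.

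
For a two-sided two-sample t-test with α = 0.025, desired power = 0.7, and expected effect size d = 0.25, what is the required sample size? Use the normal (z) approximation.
n = 245 per group

Sample size formula (two-sample t-test, normal approximation):
n = 2 · ((z_{α/2} + z_β) / d)²

z_{α/2} = 2.241 (for α = 0.025, two-sided)
z_β = 0.524 (for power = 0.7)
d = 0.25

n = 2 · ((2.241 + 0.524) / 0.25)²
n = 2 · (11.060)²
n ≈ 244.65
Round up to the next whole number: n = 245 per group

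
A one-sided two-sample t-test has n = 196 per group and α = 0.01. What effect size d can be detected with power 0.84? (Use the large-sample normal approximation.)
d ≈ 0.34

Minimum detectable effect (two-sample t-test, normal approximation):
d = (z_α + z_β) / √(n/2)
d = (2.326 + 0.994) / √(196/2)
d = 3.321 / 9.899
d ≈ 0.34

By Cohen's convention (0.2 small / 0.5 medium / 0.8 large): small effect.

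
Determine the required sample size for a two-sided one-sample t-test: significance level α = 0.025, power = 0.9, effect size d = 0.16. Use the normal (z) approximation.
n = 485

Sample size formula (one-sample t-test, normal approximation):
n = ((z_{α/2} + z_β) / d)²

z_{α/2} = 2.241 (for α = 0.025, two-sided)
z_β = 1.282 (for power = 0.9)
d = 0.16

n = ((2.241 + 1.282) / 0.16)²
n = (22.019)²
n ≈ 484.84
Round up to the next whole number: n = 485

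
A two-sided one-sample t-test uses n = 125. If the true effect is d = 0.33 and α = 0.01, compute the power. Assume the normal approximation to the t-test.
Power ≈ 0.87

Power calculation (one-sample t-test, normal approximation):
z_β = d · √n - z_{α/2}
z_β = 0.33 · √125 - 2.576
z_β = 0.33 · 11.180 - 2.576
z_β = 1.114

Power = Φ(z_β) = Φ(1.114) ≈ 0.867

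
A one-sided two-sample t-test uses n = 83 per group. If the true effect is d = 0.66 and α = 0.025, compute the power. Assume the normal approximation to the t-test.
Power ≈ 0.99

Power calculation (two-sample t-test, normal approximation):
z_β = d · √(n/2) - z_α
z_β = 0.66 · √(83/2) - 1.960
z_β = 0.66 · 6.442 - 1.960
z_β = 2.292

Power = Φ(z_β) = Φ(2.292) ≈ 0.989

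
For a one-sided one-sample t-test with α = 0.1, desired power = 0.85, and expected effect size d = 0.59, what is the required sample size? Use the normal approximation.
n = 16

Sample size formula (one-sample t-test, normal approximation):
n = ((z_α + z_β) / d)²

z_α = 1.282 (for α = 0.1, one-sided)
z_β = 1.036 (for power = 0.85)
d = 0.59

n = ((1.282 + 1.036) / 0.59)²
n = (3.929)²
n ≈ 15.44
Round up to the next whole number: n = 16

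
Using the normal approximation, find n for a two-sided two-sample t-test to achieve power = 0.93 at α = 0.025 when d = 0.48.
n = 120 per group

Sample size formula (two-sample t-test, normal approximation):
n = 2 · ((z_{α/2} + z_β) / d)²

z_{α/2} = 2.241 (for α = 0.025, two-sided)
z_β = 1.476 (for power = 0.93)
d = 0.48

n = 2 · ((2.241 + 1.476) / 0.48)²
n = 2 · (7.744)²
n ≈ 119.94
Round up to the next whole number: n = 120 per group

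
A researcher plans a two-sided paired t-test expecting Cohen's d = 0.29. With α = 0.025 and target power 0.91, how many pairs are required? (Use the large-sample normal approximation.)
n = 153 pairs

Sample size formula (paired t-test, normal approximation):
n = ((z_{α/2} + z_β) / d)²

z_{α/2} = 2.241 (for α = 0.025, two-sided)
z_β = 1.341 (for power = 0.91)
d = 0.29

n = ((2.241 + 1.341) / 0.29)²
n = (12.352)²
n ≈ 152.57
Round up to the next whole number: n = 153 pairs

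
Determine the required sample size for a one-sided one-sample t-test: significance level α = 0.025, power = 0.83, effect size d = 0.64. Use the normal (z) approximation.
n = 21

Sample size formula (one-sample t-test, normal approximation):
n = ((z_α + z_β) / d)²

z_α = 1.960 (for α = 0.025, one-sided)
z_β = 0.954 (for power = 0.83)
d = 0.64

n = ((1.960 + 0.954) / 0.64)²
n = (4.553)²
n ≈ 20.73
Round up to the next whole number: n = 21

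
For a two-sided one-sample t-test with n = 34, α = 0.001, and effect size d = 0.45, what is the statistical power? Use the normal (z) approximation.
Power ≈ 0.25

Power calculation (one-sample t-test, normal approximation):
z_β = d · √n - z_{α/2}
z_β = 0.45 · √34 - 3.291
z_β = 0.45 · 5.831 - 3.291
z_β = -0.667

Power = Φ(z_β) = Φ(-0.667) ≈ 0.253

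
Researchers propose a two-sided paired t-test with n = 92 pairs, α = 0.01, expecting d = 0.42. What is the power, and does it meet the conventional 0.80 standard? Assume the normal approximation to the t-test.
Power ≈ 0.93; the study is adequately powered (power ≥ 0.80)

Power calculation (paired t-test, normal approximation):
z_β = d · √n - z_{α/2}
z_β = 0.42 · √92 - 2.576
z_β = 0.42 · 9.592 - 2.576
z_β = 1.453

Power = Φ(z_β) = Φ(1.453) ≈ 0.927

Effect size d = 0.42 is small by Cohen's convention (0.2/0.5/0.8).

Threshold: power ≥ 0.80 is conventionally adequate.
Power ≈ 0.93 → the study is adequately powered (power ≥ 0.80).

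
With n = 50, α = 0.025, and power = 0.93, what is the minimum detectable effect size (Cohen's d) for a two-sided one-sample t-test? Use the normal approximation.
d ≈ 0.53

Minimum detectable effect (one-sample t-test, normal approximation):
d = (z_{α/2} + z_β) / √n
d = (2.241 + 1.476) / √50
d = 3.717 / 7.071
d ≈ 0.53

By Cohen's convention (0.2 small / 0.5 medium / 0.8 large): medium effect.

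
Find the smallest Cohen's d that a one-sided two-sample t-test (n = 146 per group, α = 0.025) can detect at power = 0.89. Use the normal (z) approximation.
d ≈ 0.37

Minimum detectable effect (two-sample t-test, normal approximation):
d = (z_α + z_β) / √(n/2)
d = (1.960 + 1.227) / √(146/2)
d = 3.186 / 8.544
d ≈ 0.37

By Cohen's convention (0.2 small / 0.5 medium / 0.8 large): small effect.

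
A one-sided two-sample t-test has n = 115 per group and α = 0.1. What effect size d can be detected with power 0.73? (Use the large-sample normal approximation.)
d ≈ 0.25

Minimum detectable effect (two-sample t-test, normal approximation):
d = (z_α + z_β) / √(n/2)
d = (1.282 + 0.613) / √(115/2)
d = 1.894 / 7.583
d ≈ 0.25

By Cohen's convention (0.2 small / 0.5 medium / 0.8 large): small effect.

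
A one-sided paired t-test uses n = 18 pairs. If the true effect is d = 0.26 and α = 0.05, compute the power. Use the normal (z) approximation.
Power ≈ 0.29

Power calculation (paired t-test, normal approximation):
z_β = d · √n - z_α
z_β = 0.26 · √18 - 1.645
z_β = 0.26 · 4.243 - 1.645
z_β = -0.542

Power = Φ(z_β) = Φ(-0.542) ≈ 0.294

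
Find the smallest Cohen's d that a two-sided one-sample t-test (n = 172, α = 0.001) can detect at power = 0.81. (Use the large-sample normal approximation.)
d ≈ 0.32

Minimum detectable effect (one-sample t-test, normal approximation):
d = (z_{α/2} + z_β) / √n
d = (3.291 + 0.878) / √172
d = 4.168 / 13.115
d ≈ 0.32

By Cohen's convention (0.2 small / 0.5 medium / 0.8 large): small effect.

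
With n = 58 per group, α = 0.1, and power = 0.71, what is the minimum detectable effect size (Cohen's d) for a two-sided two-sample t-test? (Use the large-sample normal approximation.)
d ≈ 0.41

Minimum detectable effect (two-sample t-test, normal approximation):
d = (z_{α/2} + z_β) / √(n/2)
d = (1.645 + 0.553) / √(58/2)
d = 2.198 / 5.385
d ≈ 0.41

By Cohen's convention (0.2 small / 0.5 medium / 0.8 large): small effect.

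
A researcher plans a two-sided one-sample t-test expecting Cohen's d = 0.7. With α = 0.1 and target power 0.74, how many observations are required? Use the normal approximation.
n = 11

Sample size formula (one-sample t-test, normal approximation):
n = ((z_{α/2} + z_β) / d)²

z_{α/2} = 1.645 (for α = 0.1, two-sided)
z_β = 0.643 (for power = 0.74)
d = 0.7

n = ((1.645 + 0.643) / 0.7)²
n = (3.269)²
n ≈ 10.69
Round up to the next whole number: n = 11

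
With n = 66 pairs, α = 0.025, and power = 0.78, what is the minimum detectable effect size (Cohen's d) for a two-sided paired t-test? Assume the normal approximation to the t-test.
d ≈ 0.37

Minimum detectable effect (paired t-test, normal approximation):
d = (z_{α/2} + z_β) / √n
d = (2.241 + 0.772) / √66
d = 3.014 / 8.124
d ≈ 0.37

By Cohen's convention (0.2 small / 0.5 medium / 0.8 large): small effect.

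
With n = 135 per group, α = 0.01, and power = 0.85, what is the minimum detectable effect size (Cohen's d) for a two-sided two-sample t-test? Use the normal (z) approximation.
d ≈ 0.44

Minimum detectable effect (two-sample t-test, normal approximation):
d = (z_{α/2} + z_β) / √(n/2)
d = (2.576 + 1.036) / √(135/2)
d = 3.612 / 8.216
d ≈ 0.44

By Cohen's convention (0.2 small / 0.5 medium / 0.8 large): small effect.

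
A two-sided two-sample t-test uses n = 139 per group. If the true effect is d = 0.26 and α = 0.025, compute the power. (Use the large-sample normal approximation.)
Power ≈ 0.47

Power calculation (two-sample t-test, normal approximation):
z_β = d · √(n/2) - z_{α/2}
z_β = 0.26 · √(139/2) - 2.241
z_β = 0.26 · 8.337 - 2.241
z_β = -0.074

Power = Φ(z_β) = Φ(-0.074) ≈ 0.471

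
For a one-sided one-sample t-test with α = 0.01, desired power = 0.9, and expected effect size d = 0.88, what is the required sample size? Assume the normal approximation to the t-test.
n = 17

Sample size formula (one-sample t-test, normal approximation):
n = ((z_α + z_β) / d)²

z_α = 2.326 (for α = 0.01, one-sided)
z_β = 1.282 (for power = 0.9)
d = 0.88

n = ((2.326 + 1.282) / 0.88)²
n = (4.100)²
n ≈ 16.81
Round up to the next whole number: n = 17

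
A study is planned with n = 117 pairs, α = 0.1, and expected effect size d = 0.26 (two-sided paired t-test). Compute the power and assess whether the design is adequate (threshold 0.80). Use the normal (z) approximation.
Power ≈ 0.88; the study is adequately powered (power ≥ 0.80)

Power calculation (paired t-test, normal approximation):
z_β = d · √n - z_{α/2}
z_β = 0.26 · √117 - 1.645
z_β = 0.26 · 10.817 - 1.645
z_β = 1.167

Power = Φ(z_β) = Φ(1.167) ≈ 0.878

Effect size d = 0.26 is small by Cohen's convention (0.2/0.5/0.8).

Threshold: power ≥ 0.80 is conventionally adequate.
Power ≈ 0.88 → the study is adequately powered (power ≥ 0.80).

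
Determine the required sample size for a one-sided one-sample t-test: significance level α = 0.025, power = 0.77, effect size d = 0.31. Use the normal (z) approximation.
n = 76

Sample size formula (one-sample t-test, normal approximation):
n = ((z_α + z_β) / d)²

z_α = 1.960 (for α = 0.025, one-sided)
z_β = 0.739 (for power = 0.77)
d = 0.31

n = ((1.960 + 0.739) / 0.31)²
n = (8.706)²
n ≈ 75.79
Round up to the next whole number: n = 76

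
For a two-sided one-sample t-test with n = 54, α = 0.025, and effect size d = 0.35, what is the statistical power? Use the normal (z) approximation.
Power ≈ 0.63

Power calculation (one-sample t-test, normal approximation):
z_β = d · √n - z_{α/2}
z_β = 0.35 · √54 - 2.241
z_β = 0.35 · 7.348 - 2.241
z_β = 0.331

Power = Φ(z_β) = Φ(0.331) ≈ 0.630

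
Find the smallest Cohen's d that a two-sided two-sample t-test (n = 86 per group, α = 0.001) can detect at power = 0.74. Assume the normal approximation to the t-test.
d ≈ 0.60

Minimum detectable effect (two-sample t-test, normal approximation):
d = (z_{α/2} + z_β) / √(n/2)
d = (3.291 + 0.643) / √(86/2)
d = 3.934 / 6.557
d ≈ 0.60

By Cohen's convention (0.2 small / 0.5 medium / 0.8 large): medium effect.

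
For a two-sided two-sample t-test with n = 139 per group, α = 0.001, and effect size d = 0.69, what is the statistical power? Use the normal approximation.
Power ≈ 0.99

Power calculation (two-sample t-test, normal approximation):
z_β = d · √(n/2) - z_{α/2}
z_β = 0.69 · √(139/2) - 3.291
z_β = 0.69 · 8.337 - 3.291
z_β = 2.462

Power = Φ(z_β) = Φ(2.462) ≈ 0.993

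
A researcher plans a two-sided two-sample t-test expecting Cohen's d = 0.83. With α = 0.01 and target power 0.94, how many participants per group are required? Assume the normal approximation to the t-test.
n = 50 per group

Sample size formula (two-sample t-test, normal approximation):
n = 2 · ((z_{α/2} + z_β) / d)²

z_{α/2} = 2.576 (for α = 0.01, two-sided)
z_β = 1.555 (for power = 0.94)
d = 0.83

n = 2 · ((2.576 + 1.555) / 0.83)²
n = 2 · (4.977)²
n ≈ 49.54
Round up to the next whole number: n = 50 per group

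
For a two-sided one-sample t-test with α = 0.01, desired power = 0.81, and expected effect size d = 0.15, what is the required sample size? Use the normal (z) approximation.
n = 531

Sample size formula (one-sample t-test, normal approximation):
n = ((z_{α/2} + z_β) / d)²

z_{α/2} = 2.576 (for α = 0.01, two-sided)
z_β = 0.878 (for power = 0.81)
d = 0.15

n = ((2.576 + 0.878) / 0.15)²
n = (23.027)²
n ≈ 530.24
Round up to the next whole number: n = 531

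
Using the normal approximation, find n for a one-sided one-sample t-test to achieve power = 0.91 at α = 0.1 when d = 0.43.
n = 38

Sample size formula (one-sample t-test, normal approximation):
n = ((z_α + z_β) / d)²

z_α = 1.282 (for α = 0.1, one-sided)
z_β = 1.341 (for power = 0.91)
d = 0.43

n = ((1.282 + 1.341) / 0.43)²
n = (6.100)²
n ≈ 37.21
Round up to the next whole number: n = 38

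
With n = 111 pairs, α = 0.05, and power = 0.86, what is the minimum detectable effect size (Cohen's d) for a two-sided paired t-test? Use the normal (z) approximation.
d ≈ 0.29

Minimum detectable effect (paired t-test, normal approximation):
d = (z_{α/2} + z_β) / √n
d = (1.960 + 1.080) / √111
d = 3.040 / 10.536
d ≈ 0.29

By Cohen's convention (0.2 small / 0.5 medium / 0.8 large): small effect.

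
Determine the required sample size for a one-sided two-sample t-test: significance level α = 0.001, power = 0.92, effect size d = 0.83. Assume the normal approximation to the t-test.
n = 59 per group

Sample size formula (two-sample t-test, normal approximation):
n = 2 · ((z_α + z_β) / d)²

z_α = 3.090 (for α = 0.001, one-sided)
z_β = 1.405 (for power = 0.92)
d = 0.83

n = 2 · ((3.090 + 1.405) / 0.83)²
n = 2 · (5.416)²
n ≈ 58.67
Round up to the next whole number: n = 59 per group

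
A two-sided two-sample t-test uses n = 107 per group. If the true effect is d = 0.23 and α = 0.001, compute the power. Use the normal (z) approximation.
Power ≈ 0.05

Power calculation (two-sample t-test, normal approximation):
z_β = d · √(n/2) - z_{α/2}
z_β = 0.23 · √(107/2) - 3.291
z_β = 0.23 · 7.314 - 3.291
z_β = -1.608

Power = Φ(z_β) = Φ(-1.608) ≈ 0.054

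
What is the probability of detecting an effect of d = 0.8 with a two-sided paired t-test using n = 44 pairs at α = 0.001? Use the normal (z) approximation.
Power ≈ 0.98

Power calculation (paired t-test, normal approximation):
z_β = d · √n - z_{α/2}
z_β = 0.8 · √44 - 3.291
z_β = 0.8 · 6.633 - 3.291
z_β = 2.016

Power = Φ(z_β) = Φ(2.016) ≈ 0.978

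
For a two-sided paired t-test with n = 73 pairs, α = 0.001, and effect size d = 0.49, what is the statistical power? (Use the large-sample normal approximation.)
Power ≈ 0.81

Power calculation (paired t-test, normal approximation):
z_β = d · √n - z_{α/2}
z_β = 0.49 · √73 - 3.291
z_β = 0.49 · 8.544 - 3.291
z_β = 0.896

Power = Φ(z_β) = Φ(0.896) ≈ 0.815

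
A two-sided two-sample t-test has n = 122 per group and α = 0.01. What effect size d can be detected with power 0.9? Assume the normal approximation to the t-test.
d ≈ 0.49

Minimum detectable effect (two-sample t-test, normal approximation):
d = (z_{α/2} + z_β) / √(n/2)
d = (2.576 + 1.282) / √(122/2)
d = 3.857 / 7.810
d ≈ 0.49

By Cohen's convention (0.2 small / 0.5 medium / 0.8 large): small effect.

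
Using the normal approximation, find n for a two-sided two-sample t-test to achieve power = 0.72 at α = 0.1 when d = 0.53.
n = 36 per group

Sample size formula (two-sample t-test, normal approximation):
n = 2 · ((z_{α/2} + z_β) / d)²

z_{α/2} = 1.645 (for α = 0.1, two-sided)
z_β = 0.583 (for power = 0.72)
d = 0.53

n = 2 · ((1.645 + 0.583) / 0.53)²
n = 2 · (4.204)²
n ≈ 35.35
Round up to the next whole number: n = 36 per group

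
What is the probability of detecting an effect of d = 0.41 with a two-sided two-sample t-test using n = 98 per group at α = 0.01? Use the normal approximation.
Power ≈ 0.62

Power calculation (two-sample t-test, normal approximation):
z_β = d · √(n/2) - z_{α/2}
z_β = 0.41 · √(98/2) - 2.576
z_β = 0.41 · 7.000 - 2.576
z_β = 0.294

Power = Φ(z_β) = Φ(0.294) ≈ 0.616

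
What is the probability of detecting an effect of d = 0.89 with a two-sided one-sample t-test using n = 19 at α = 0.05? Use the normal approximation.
Power ≈ 0.97

Power calculation (one-sample t-test, normal approximation):
z_β = d · √n - z_{α/2}
z_β = 0.89 · √19 - 1.960
z_β = 0.89 · 4.359 - 1.960
z_β = 1.919

Power = Φ(z_β) = Φ(1.919) ≈ 0.973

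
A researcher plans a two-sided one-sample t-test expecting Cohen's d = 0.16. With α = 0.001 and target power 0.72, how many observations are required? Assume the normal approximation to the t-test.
n = 587

Sample size formula (one-sample t-test, normal approximation):
n = ((z_{α/2} + z_β) / d)²

z_{α/2} = 3.291 (for α = 0.001, two-sided)
z_β = 0.583 (for power = 0.72)
d = 0.16

n = ((3.291 + 0.583) / 0.16)²
n = (24.213)²
n ≈ 586.27
Round up to the next whole number: n = 587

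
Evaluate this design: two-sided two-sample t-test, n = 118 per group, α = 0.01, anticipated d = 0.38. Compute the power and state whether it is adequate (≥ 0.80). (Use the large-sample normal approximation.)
Power ≈ 0.63; the study is underpowered (power < 0.80)

Power calculation (two-sample t-test, normal approximation):
z_β = d · √(n/2) - z_{α/2}
z_β = 0.38 · √(118/2) - 2.576
z_β = 0.38 · 7.681 - 2.576
z_β = 0.343

Power = Φ(z_β) = Φ(0.343) ≈ 0.634

Effect size d = 0.38 is small by Cohen's convention (0.2/0.5/0.8).

Threshold: power ≥ 0.80 is conventionally adequate.
Power ≈ 0.63 → the study is underpowered (power < 0.80).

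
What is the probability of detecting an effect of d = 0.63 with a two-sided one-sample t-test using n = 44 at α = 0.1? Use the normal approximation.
Power ≈ 0.99

Power calculation (one-sample t-test, normal approximation):
z_β = d · √n - z_{α/2}
z_β = 0.63 · √44 - 1.645
z_β = 0.63 · 6.633 - 1.645
z_β = 2.534

Power = Φ(z_β) = Φ(2.534) ≈ 0.994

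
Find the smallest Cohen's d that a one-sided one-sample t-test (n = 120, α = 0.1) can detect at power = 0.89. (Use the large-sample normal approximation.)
d ≈ 0.23

Minimum detectable effect (one-sample t-test, normal approximation):
d = (z_α + z_β) / √n
d = (1.282 + 1.227) / √120
d = 2.508 / 10.954
d ≈ 0.23

By Cohen's convention (0.2 small / 0.5 medium / 0.8 large): small effect.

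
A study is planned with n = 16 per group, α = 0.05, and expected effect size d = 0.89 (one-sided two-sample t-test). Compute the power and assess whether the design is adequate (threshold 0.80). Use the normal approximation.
Power ≈ 0.81; the study is adequately powered (power ≥ 0.80)

Power calculation (two-sample t-test, normal approximation):
z_β = d · √(n/2) - z_α
z_β = 0.89 · √(16/2) - 1.645
z_β = 0.89 · 2.828 - 1.645
z_β = 0.872

Power = Φ(z_β) = Φ(0.872) ≈ 0.809

Effect size d = 0.89 is large by Cohen's convention (0.2/0.5/0.8).

Threshold: power ≥ 0.80 is conventionally adequate.
Power ≈ 0.81 → the study is adequately powered (power ≥ 0.80).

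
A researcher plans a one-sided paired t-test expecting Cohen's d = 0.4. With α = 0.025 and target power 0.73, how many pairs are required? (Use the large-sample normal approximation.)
n = 42 pairs

Sample size formula (paired t-test, normal approximation):
n = ((z_α + z_β) / d)²

z_α = 1.960 (for α = 0.025, one-sided)
z_β = 0.613 (for power = 0.73)
d = 0.4

n = ((1.960 + 0.613) / 0.4)²
n = (6.433)²
n ≈ 41.38
Round up to the next whole number: n = 42 pairs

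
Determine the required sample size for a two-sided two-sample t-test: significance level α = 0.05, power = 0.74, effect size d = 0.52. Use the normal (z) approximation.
n = 51 per group

Sample size formula (two-sample t-test, normal approximation):
n = 2 · ((z_{α/2} + z_β) / d)²

z_{α/2} = 1.960 (for α = 0.05, two-sided)
z_β = 0.643 (for power = 0.74)
d = 0.52

n = 2 · ((1.960 + 0.643) / 0.52)²
n = 2 · (5.006)²
n ≈ 50.12
Round up to the next whole number: n = 51 per group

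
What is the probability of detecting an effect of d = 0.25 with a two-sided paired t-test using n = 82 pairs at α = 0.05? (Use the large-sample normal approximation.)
Power ≈ 0.62

Power calculation (paired t-test, normal approximation):
z_β = d · √n - z_{α/2}
z_β = 0.25 · √82 - 1.960
z_β = 0.25 · 9.055 - 1.960
z_β = 0.304

Power = Φ(z_β) = Φ(0.304) ≈ 0.619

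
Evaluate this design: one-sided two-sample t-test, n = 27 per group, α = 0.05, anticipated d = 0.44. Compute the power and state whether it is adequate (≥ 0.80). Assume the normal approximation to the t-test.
Power ≈ 0.49; the study is underpowered (power < 0.80)

Power calculation (two-sample t-test, normal approximation):
z_β = d · √(n/2) - z_α
z_β = 0.44 · √(27/2) - 1.645
z_β = 0.44 · 3.674 - 1.645
z_β = -0.028

Power = Φ(z_β) = Φ(-0.028) ≈ 0.489

Effect size d = 0.44 is small by Cohen's convention (0.2/0.5/0.8).

Threshold: power ≥ 0.80 is conventionally adequate.
Power ≈ 0.49 → the study is underpowered (power < 0.80).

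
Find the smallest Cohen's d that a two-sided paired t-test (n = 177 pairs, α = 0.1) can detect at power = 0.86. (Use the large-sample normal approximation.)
d ≈ 0.20

Minimum detectable effect (paired t-test, normal approximation):
d = (z_{α/2} + z_β) / √n
d = (1.645 + 1.080) / √177
d = 2.725 / 13.304
d ≈ 0.20

By Cohen's convention (0.2 small / 0.5 medium / 0.8 large): small effect.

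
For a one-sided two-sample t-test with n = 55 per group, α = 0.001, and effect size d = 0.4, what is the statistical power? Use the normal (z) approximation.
Power ≈ 0.16

Power calculation (two-sample t-test, normal approximation):
z_β = d · √(n/2) - z_α
z_β = 0.4 · √(55/2) - 3.090
z_β = 0.4 · 5.244 - 3.090
z_β = -0.993

Power = Φ(z_β) = Φ(-0.993) ≈ 0.160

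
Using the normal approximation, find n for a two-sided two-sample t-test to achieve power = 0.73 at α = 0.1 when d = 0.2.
n = 255 per group

Sample size formula (two-sample t-test, normal approximation):
n = 2 · ((z_{α/2} + z_β) / d)²

z_{α/2} = 1.645 (for α = 0.1, two-sided)
z_β = 0.613 (for power = 0.73)
d = 0.2

n = 2 · ((1.645 + 0.613) / 0.2)²
n = 2 · (11.290)²
n ≈ 254.93
Round up to the next whole number: n = 255 per group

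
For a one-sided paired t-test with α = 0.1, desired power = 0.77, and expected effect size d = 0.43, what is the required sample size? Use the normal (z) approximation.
n = 23 pairs

Sample size formula (paired t-test, normal approximation):
n = ((z_α + z_β) / d)²

z_α = 1.282 (for α = 0.1, one-sided)
z_β = 0.739 (for power = 0.77)
d = 0.43

n = ((1.282 + 0.739) / 0.43)²
n = (4.700)²
n ≈ 22.09
Round up to the next whole number: n = 23 pairs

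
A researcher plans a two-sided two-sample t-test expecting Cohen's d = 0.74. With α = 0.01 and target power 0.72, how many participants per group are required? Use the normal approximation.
n = 37 per group

Sample size formula (two-sample t-test, normal approximation):
n = 2 · ((z_{α/2} + z_β) / d)²

z_{α/2} = 2.576 (for α = 0.01, two-sided)
z_β = 0.583 (for power = 0.72)
d = 0.74

n = 2 · ((2.576 + 0.583) / 0.74)²
n = 2 · (4.269)²
n ≈ 36.45
Round up to the next whole number: n = 37 per group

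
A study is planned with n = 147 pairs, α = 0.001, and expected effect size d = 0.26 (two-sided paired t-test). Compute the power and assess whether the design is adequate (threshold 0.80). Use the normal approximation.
Power ≈ 0.45; the study is underpowered (power < 0.80)

Power calculation (paired t-test, normal approximation):
z_β = d · √n - z_{α/2}
z_β = 0.26 · √147 - 3.291
z_β = 0.26 · 12.124 - 3.291
z_β = -0.138

Power = Φ(z_β) = Φ(-0.138) ≈ 0.445

Effect size d = 0.26 is small by Cohen's convention (0.2/0.5/0.8).

Threshold: power ≥ 0.80 is conventionally adequate.
Power ≈ 0.45 → the study is underpowered (power < 0.80).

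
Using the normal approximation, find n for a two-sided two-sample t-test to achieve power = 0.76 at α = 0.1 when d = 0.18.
n = 342 per group

Sample size formula (two-sample t-test, normal approximation):
n = 2 · ((z_{α/2} + z_β) / d)²

z_{α/2} = 1.645 (for α = 0.1, two-sided)
z_β = 0.706 (for power = 0.76)
d = 0.18

n = 2 · ((1.645 + 0.706) / 0.18)²
n = 2 · (13.061)²
n ≈ 341.18
Round up to the next whole number: n = 342 per group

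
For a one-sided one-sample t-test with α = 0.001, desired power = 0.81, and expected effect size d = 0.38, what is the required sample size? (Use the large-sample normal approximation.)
n = 110

Sample size formula (one-sample t-test, normal approximation):
n = ((z_α + z_β) / d)²

z_α = 3.090 (for α = 0.001, one-sided)
z_β = 0.878 (for power = 0.81)
d = 0.38

n = ((3.090 + 0.878) / 0.38)²
n = (10.442)²
n ≈ 109.04
Round up to the next whole number: n = 110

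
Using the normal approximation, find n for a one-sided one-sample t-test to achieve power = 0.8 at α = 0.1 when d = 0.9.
n = 6

Sample size formula (one-sample t-test, normal approximation):
n = ((z_α + z_β) / d)²

z_α = 1.282 (for α = 0.1, one-sided)
z_β = 0.842 (for power = 0.8)
d = 0.9

n = ((1.282 + 0.842) / 0.9)²
n = (2.360)²
n ≈ 5.57
Round up to the next whole number: n = 6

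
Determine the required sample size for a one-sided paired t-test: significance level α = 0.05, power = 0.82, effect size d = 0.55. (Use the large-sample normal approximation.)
n = 22 pairs

Sample size formula (paired t-test, normal approximation):
n = ((z_α + z_β) / d)²

z_α = 1.645 (for α = 0.05, one-sided)
z_β = 0.915 (for power = 0.82)
d = 0.55

n = ((1.645 + 0.915) / 0.55)²
n = (4.655)²
n ≈ 21.67
Round up to the next whole number: n = 22 pairs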